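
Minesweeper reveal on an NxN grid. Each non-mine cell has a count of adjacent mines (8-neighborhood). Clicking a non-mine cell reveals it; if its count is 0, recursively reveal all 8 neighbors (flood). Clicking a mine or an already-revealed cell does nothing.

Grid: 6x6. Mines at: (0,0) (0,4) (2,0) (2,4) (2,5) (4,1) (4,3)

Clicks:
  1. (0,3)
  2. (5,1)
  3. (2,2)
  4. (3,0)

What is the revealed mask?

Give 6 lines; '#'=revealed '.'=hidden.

Click 1 (0,3) count=1: revealed 1 new [(0,3)] -> total=1
Click 2 (5,1) count=1: revealed 1 new [(5,1)] -> total=2
Click 3 (2,2) count=0: revealed 11 new [(0,1) (0,2) (1,1) (1,2) (1,3) (2,1) (2,2) (2,3) (3,1) (3,2) (3,3)] -> total=13
Click 4 (3,0) count=2: revealed 1 new [(3,0)] -> total=14

Answer: .###..
.###..
.###..
####..
......
.#....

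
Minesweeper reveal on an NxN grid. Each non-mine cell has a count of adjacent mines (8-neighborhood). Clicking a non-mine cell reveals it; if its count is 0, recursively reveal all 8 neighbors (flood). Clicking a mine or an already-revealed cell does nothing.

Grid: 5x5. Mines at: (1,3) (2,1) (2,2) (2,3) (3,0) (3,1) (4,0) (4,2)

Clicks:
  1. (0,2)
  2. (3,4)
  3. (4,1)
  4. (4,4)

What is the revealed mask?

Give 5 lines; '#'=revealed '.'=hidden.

Click 1 (0,2) count=1: revealed 1 new [(0,2)] -> total=1
Click 2 (3,4) count=1: revealed 1 new [(3,4)] -> total=2
Click 3 (4,1) count=4: revealed 1 new [(4,1)] -> total=3
Click 4 (4,4) count=0: revealed 3 new [(3,3) (4,3) (4,4)] -> total=6

Answer: ..#..
.....
.....
...##
.#.##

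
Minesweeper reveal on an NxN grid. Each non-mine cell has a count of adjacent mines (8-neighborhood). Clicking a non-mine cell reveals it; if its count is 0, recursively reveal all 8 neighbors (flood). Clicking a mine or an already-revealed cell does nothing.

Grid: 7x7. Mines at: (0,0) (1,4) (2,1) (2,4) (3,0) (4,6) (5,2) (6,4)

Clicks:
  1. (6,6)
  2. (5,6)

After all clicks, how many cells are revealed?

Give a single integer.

Answer: 4

Derivation:
Click 1 (6,6) count=0: revealed 4 new [(5,5) (5,6) (6,5) (6,6)] -> total=4
Click 2 (5,6) count=1: revealed 0 new [(none)] -> total=4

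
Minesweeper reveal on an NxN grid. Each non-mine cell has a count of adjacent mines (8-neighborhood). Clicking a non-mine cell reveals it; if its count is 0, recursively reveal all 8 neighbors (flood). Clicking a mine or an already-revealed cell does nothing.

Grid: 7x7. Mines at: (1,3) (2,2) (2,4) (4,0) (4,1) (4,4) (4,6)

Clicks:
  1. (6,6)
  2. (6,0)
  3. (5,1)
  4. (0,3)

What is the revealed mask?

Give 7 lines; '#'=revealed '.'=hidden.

Click 1 (6,6) count=0: revealed 14 new [(5,0) (5,1) (5,2) (5,3) (5,4) (5,5) (5,6) (6,0) (6,1) (6,2) (6,3) (6,4) (6,5) (6,6)] -> total=14
Click 2 (6,0) count=0: revealed 0 new [(none)] -> total=14
Click 3 (5,1) count=2: revealed 0 new [(none)] -> total=14
Click 4 (0,3) count=1: revealed 1 new [(0,3)] -> total=15

Answer: ...#...
.......
.......
.......
.......
#######
#######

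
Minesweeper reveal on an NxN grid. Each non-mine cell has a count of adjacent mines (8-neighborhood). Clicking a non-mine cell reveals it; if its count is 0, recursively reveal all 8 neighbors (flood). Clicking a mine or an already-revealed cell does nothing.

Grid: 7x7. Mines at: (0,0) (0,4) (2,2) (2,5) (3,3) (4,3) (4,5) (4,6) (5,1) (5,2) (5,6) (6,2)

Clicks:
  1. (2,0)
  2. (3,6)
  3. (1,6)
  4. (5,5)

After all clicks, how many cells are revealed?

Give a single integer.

Click 1 (2,0) count=0: revealed 8 new [(1,0) (1,1) (2,0) (2,1) (3,0) (3,1) (4,0) (4,1)] -> total=8
Click 2 (3,6) count=3: revealed 1 new [(3,6)] -> total=9
Click 3 (1,6) count=1: revealed 1 new [(1,6)] -> total=10
Click 4 (5,5) count=3: revealed 1 new [(5,5)] -> total=11

Answer: 11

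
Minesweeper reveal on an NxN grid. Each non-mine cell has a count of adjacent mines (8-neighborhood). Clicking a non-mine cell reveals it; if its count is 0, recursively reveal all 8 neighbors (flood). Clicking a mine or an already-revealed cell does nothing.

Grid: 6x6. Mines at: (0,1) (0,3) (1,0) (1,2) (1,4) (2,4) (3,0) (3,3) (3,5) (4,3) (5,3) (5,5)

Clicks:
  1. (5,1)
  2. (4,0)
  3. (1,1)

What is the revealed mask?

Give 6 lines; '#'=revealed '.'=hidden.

Answer: ......
.#....
......
......
###...
###...

Derivation:
Click 1 (5,1) count=0: revealed 6 new [(4,0) (4,1) (4,2) (5,0) (5,1) (5,2)] -> total=6
Click 2 (4,0) count=1: revealed 0 new [(none)] -> total=6
Click 3 (1,1) count=3: revealed 1 new [(1,1)] -> total=7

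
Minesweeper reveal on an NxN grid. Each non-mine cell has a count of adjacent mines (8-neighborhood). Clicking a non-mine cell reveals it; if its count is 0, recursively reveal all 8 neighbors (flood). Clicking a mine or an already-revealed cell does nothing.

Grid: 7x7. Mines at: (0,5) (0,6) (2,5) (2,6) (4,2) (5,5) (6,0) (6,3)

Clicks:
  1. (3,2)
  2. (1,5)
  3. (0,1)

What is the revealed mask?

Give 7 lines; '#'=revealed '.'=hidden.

Answer: #####..
######.
#####..
#####..
##.....
##.....
.......

Derivation:
Click 1 (3,2) count=1: revealed 1 new [(3,2)] -> total=1
Click 2 (1,5) count=4: revealed 1 new [(1,5)] -> total=2
Click 3 (0,1) count=0: revealed 23 new [(0,0) (0,1) (0,2) (0,3) (0,4) (1,0) (1,1) (1,2) (1,3) (1,4) (2,0) (2,1) (2,2) (2,3) (2,4) (3,0) (3,1) (3,3) (3,4) (4,0) (4,1) (5,0) (5,1)] -> total=25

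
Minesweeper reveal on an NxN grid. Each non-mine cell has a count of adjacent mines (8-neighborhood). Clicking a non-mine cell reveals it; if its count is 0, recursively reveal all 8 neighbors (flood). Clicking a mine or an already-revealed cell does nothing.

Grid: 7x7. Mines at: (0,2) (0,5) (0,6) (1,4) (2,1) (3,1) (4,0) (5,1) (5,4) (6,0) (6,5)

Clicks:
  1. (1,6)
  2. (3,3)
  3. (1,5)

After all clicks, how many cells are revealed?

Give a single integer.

Answer: 19

Derivation:
Click 1 (1,6) count=2: revealed 1 new [(1,6)] -> total=1
Click 2 (3,3) count=0: revealed 18 new [(1,5) (2,2) (2,3) (2,4) (2,5) (2,6) (3,2) (3,3) (3,4) (3,5) (3,6) (4,2) (4,3) (4,4) (4,5) (4,6) (5,5) (5,6)] -> total=19
Click 3 (1,5) count=3: revealed 0 new [(none)] -> total=19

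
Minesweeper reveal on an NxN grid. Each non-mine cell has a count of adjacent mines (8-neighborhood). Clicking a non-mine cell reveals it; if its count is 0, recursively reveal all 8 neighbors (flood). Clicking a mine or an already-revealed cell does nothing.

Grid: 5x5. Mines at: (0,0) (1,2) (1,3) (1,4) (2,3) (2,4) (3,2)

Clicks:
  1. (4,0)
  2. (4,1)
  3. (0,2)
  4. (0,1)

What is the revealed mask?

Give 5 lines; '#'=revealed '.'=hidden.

Click 1 (4,0) count=0: revealed 8 new [(1,0) (1,1) (2,0) (2,1) (3,0) (3,1) (4,0) (4,1)] -> total=8
Click 2 (4,1) count=1: revealed 0 new [(none)] -> total=8
Click 3 (0,2) count=2: revealed 1 new [(0,2)] -> total=9
Click 4 (0,1) count=2: revealed 1 new [(0,1)] -> total=10

Answer: .##..
##...
##...
##...
##...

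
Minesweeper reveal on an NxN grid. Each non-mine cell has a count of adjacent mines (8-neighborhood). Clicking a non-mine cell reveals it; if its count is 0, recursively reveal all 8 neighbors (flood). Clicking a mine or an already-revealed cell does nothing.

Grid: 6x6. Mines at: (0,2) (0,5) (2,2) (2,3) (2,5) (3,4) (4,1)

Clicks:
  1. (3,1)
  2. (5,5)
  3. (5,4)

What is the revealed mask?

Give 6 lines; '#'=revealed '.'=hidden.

Click 1 (3,1) count=2: revealed 1 new [(3,1)] -> total=1
Click 2 (5,5) count=0: revealed 8 new [(4,2) (4,3) (4,4) (4,5) (5,2) (5,3) (5,4) (5,5)] -> total=9
Click 3 (5,4) count=0: revealed 0 new [(none)] -> total=9

Answer: ......
......
......
.#....
..####
..####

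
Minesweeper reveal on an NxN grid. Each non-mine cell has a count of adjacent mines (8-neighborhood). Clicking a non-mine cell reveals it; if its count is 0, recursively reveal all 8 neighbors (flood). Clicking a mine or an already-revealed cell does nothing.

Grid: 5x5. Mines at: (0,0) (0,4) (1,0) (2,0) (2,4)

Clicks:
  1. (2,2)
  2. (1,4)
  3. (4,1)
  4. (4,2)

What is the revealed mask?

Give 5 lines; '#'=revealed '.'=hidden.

Click 1 (2,2) count=0: revealed 19 new [(0,1) (0,2) (0,3) (1,1) (1,2) (1,3) (2,1) (2,2) (2,3) (3,0) (3,1) (3,2) (3,3) (3,4) (4,0) (4,1) (4,2) (4,3) (4,4)] -> total=19
Click 2 (1,4) count=2: revealed 1 new [(1,4)] -> total=20
Click 3 (4,1) count=0: revealed 0 new [(none)] -> total=20
Click 4 (4,2) count=0: revealed 0 new [(none)] -> total=20

Answer: .###.
.####
.###.
#####
#####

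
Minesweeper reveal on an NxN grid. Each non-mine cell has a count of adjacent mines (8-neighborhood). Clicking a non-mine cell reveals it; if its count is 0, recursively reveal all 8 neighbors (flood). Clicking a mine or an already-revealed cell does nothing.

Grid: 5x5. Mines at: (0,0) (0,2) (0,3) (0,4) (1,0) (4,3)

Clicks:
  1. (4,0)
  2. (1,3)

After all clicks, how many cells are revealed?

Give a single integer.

Click 1 (4,0) count=0: revealed 17 new [(1,1) (1,2) (1,3) (1,4) (2,0) (2,1) (2,2) (2,3) (2,4) (3,0) (3,1) (3,2) (3,3) (3,4) (4,0) (4,1) (4,2)] -> total=17
Click 2 (1,3) count=3: revealed 0 new [(none)] -> total=17

Answer: 17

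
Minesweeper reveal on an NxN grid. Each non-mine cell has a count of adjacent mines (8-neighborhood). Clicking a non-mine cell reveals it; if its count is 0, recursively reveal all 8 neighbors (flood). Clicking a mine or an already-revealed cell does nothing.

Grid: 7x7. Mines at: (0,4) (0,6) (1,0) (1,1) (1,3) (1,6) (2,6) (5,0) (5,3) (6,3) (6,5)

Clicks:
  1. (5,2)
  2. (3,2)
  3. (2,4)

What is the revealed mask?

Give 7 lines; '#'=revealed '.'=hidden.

Click 1 (5,2) count=2: revealed 1 new [(5,2)] -> total=1
Click 2 (3,2) count=0: revealed 23 new [(2,0) (2,1) (2,2) (2,3) (2,4) (2,5) (3,0) (3,1) (3,2) (3,3) (3,4) (3,5) (3,6) (4,0) (4,1) (4,2) (4,3) (4,4) (4,5) (4,6) (5,4) (5,5) (5,6)] -> total=24
Click 3 (2,4) count=1: revealed 0 new [(none)] -> total=24

Answer: .......
.......
######.
#######
#######
..#.###
.......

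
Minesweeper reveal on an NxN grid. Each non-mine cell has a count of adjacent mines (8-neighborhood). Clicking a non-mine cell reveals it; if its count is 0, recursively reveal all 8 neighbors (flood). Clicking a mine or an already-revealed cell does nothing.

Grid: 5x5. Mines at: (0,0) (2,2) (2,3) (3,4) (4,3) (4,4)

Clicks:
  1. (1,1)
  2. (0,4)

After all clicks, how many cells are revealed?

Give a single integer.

Answer: 8

Derivation:
Click 1 (1,1) count=2: revealed 1 new [(1,1)] -> total=1
Click 2 (0,4) count=0: revealed 7 new [(0,1) (0,2) (0,3) (0,4) (1,2) (1,3) (1,4)] -> total=8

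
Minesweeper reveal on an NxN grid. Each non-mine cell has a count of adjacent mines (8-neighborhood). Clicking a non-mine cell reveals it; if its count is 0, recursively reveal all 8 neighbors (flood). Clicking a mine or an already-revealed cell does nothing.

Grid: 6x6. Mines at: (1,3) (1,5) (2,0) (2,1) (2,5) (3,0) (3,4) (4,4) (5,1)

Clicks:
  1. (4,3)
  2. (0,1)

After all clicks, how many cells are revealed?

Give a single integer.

Answer: 7

Derivation:
Click 1 (4,3) count=2: revealed 1 new [(4,3)] -> total=1
Click 2 (0,1) count=0: revealed 6 new [(0,0) (0,1) (0,2) (1,0) (1,1) (1,2)] -> total=7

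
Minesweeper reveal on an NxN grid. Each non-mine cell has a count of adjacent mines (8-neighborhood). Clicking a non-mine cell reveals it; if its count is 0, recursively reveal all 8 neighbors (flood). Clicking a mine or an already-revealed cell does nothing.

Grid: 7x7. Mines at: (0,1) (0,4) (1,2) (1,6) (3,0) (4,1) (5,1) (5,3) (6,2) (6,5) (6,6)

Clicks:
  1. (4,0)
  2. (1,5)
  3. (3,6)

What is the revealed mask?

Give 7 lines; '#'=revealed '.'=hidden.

Click 1 (4,0) count=3: revealed 1 new [(4,0)] -> total=1
Click 2 (1,5) count=2: revealed 1 new [(1,5)] -> total=2
Click 3 (3,6) count=0: revealed 20 new [(1,3) (1,4) (2,2) (2,3) (2,4) (2,5) (2,6) (3,2) (3,3) (3,4) (3,5) (3,6) (4,2) (4,3) (4,4) (4,5) (4,6) (5,4) (5,5) (5,6)] -> total=22

Answer: .......
...###.
..#####
..#####
#.#####
....###
.......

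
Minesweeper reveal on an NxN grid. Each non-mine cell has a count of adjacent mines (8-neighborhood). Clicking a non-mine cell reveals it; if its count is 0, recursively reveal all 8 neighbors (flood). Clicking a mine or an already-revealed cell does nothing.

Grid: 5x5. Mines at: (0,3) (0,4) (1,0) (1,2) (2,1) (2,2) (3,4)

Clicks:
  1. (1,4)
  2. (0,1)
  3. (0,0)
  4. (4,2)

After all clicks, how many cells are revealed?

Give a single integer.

Click 1 (1,4) count=2: revealed 1 new [(1,4)] -> total=1
Click 2 (0,1) count=2: revealed 1 new [(0,1)] -> total=2
Click 3 (0,0) count=1: revealed 1 new [(0,0)] -> total=3
Click 4 (4,2) count=0: revealed 8 new [(3,0) (3,1) (3,2) (3,3) (4,0) (4,1) (4,2) (4,3)] -> total=11

Answer: 11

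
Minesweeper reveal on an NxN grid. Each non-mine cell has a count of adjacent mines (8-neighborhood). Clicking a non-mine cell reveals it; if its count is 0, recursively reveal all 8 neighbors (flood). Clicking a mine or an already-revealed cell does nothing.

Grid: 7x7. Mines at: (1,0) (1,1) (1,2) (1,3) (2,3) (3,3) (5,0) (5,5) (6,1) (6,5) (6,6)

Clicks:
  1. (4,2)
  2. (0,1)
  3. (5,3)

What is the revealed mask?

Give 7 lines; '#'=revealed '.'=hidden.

Answer: .#.....
.......
.......
.......
..###..
..###..
..###..

Derivation:
Click 1 (4,2) count=1: revealed 1 new [(4,2)] -> total=1
Click 2 (0,1) count=3: revealed 1 new [(0,1)] -> total=2
Click 3 (5,3) count=0: revealed 8 new [(4,3) (4,4) (5,2) (5,3) (5,4) (6,2) (6,3) (6,4)] -> total=10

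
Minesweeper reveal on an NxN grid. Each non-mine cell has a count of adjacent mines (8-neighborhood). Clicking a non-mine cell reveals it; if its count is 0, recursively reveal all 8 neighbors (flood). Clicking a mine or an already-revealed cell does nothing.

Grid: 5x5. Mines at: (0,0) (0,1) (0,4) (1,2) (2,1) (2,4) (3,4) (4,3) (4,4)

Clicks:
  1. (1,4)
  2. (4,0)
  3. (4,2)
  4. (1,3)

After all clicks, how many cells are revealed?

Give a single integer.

Answer: 8

Derivation:
Click 1 (1,4) count=2: revealed 1 new [(1,4)] -> total=1
Click 2 (4,0) count=0: revealed 6 new [(3,0) (3,1) (3,2) (4,0) (4,1) (4,2)] -> total=7
Click 3 (4,2) count=1: revealed 0 new [(none)] -> total=7
Click 4 (1,3) count=3: revealed 1 new [(1,3)] -> total=8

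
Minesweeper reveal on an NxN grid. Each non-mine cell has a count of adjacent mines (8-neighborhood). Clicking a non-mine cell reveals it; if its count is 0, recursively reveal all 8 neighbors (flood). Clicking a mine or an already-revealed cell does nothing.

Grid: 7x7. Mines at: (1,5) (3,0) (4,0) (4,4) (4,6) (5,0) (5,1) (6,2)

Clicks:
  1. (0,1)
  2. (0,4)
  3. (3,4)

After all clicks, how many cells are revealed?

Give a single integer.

Answer: 22

Derivation:
Click 1 (0,1) count=0: revealed 22 new [(0,0) (0,1) (0,2) (0,3) (0,4) (1,0) (1,1) (1,2) (1,3) (1,4) (2,0) (2,1) (2,2) (2,3) (2,4) (3,1) (3,2) (3,3) (3,4) (4,1) (4,2) (4,3)] -> total=22
Click 2 (0,4) count=1: revealed 0 new [(none)] -> total=22
Click 3 (3,4) count=1: revealed 0 new [(none)] -> total=22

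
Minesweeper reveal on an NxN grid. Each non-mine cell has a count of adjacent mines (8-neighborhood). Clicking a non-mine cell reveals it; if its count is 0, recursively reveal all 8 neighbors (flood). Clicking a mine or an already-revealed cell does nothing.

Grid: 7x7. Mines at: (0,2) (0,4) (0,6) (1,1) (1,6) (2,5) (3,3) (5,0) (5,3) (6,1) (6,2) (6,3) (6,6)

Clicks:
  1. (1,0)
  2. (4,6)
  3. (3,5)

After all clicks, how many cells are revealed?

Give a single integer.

Click 1 (1,0) count=1: revealed 1 new [(1,0)] -> total=1
Click 2 (4,6) count=0: revealed 9 new [(3,4) (3,5) (3,6) (4,4) (4,5) (4,6) (5,4) (5,5) (5,6)] -> total=10
Click 3 (3,5) count=1: revealed 0 new [(none)] -> total=10

Answer: 10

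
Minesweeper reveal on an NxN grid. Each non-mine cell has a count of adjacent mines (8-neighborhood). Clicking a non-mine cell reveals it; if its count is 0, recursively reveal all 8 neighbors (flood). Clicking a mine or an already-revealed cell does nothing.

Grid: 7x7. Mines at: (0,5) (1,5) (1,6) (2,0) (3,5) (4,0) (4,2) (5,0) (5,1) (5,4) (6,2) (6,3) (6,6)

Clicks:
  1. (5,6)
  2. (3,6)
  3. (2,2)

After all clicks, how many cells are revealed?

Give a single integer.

Answer: 20

Derivation:
Click 1 (5,6) count=1: revealed 1 new [(5,6)] -> total=1
Click 2 (3,6) count=1: revealed 1 new [(3,6)] -> total=2
Click 3 (2,2) count=0: revealed 18 new [(0,0) (0,1) (0,2) (0,3) (0,4) (1,0) (1,1) (1,2) (1,3) (1,4) (2,1) (2,2) (2,3) (2,4) (3,1) (3,2) (3,3) (3,4)] -> total=20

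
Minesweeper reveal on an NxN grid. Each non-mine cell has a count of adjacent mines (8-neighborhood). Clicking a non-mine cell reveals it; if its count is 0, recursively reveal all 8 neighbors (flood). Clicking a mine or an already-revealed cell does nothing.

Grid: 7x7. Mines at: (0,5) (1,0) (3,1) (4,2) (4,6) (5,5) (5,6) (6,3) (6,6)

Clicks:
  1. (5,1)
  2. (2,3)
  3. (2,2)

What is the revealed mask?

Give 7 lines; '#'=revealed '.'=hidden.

Click 1 (5,1) count=1: revealed 1 new [(5,1)] -> total=1
Click 2 (2,3) count=0: revealed 24 new [(0,1) (0,2) (0,3) (0,4) (1,1) (1,2) (1,3) (1,4) (1,5) (1,6) (2,1) (2,2) (2,3) (2,4) (2,5) (2,6) (3,2) (3,3) (3,4) (3,5) (3,6) (4,3) (4,4) (4,5)] -> total=25
Click 3 (2,2) count=1: revealed 0 new [(none)] -> total=25

Answer: .####..
.######
.######
..#####
...###.
.#.....
.......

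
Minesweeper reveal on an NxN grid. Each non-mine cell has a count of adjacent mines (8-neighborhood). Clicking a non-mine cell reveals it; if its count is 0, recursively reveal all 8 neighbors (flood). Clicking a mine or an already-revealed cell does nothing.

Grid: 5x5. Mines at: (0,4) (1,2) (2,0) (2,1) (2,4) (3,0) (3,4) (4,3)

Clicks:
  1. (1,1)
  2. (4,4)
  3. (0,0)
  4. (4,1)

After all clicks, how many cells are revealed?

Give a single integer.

Click 1 (1,1) count=3: revealed 1 new [(1,1)] -> total=1
Click 2 (4,4) count=2: revealed 1 new [(4,4)] -> total=2
Click 3 (0,0) count=0: revealed 3 new [(0,0) (0,1) (1,0)] -> total=5
Click 4 (4,1) count=1: revealed 1 new [(4,1)] -> total=6

Answer: 6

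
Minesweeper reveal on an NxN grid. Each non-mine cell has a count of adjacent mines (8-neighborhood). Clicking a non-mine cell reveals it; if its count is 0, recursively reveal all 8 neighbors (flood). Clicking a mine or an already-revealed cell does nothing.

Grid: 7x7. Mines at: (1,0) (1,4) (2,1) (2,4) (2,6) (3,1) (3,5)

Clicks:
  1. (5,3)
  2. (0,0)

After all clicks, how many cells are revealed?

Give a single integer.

Answer: 25

Derivation:
Click 1 (5,3) count=0: revealed 24 new [(3,2) (3,3) (3,4) (4,0) (4,1) (4,2) (4,3) (4,4) (4,5) (4,6) (5,0) (5,1) (5,2) (5,3) (5,4) (5,5) (5,6) (6,0) (6,1) (6,2) (6,3) (6,4) (6,5) (6,6)] -> total=24
Click 2 (0,0) count=1: revealed 1 new [(0,0)] -> total=25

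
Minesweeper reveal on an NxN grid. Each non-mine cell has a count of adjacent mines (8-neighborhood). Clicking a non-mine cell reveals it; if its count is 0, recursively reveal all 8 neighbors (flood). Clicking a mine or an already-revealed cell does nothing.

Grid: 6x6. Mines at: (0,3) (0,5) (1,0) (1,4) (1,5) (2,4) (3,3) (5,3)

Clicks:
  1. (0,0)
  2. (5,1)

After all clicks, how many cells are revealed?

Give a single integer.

Answer: 13

Derivation:
Click 1 (0,0) count=1: revealed 1 new [(0,0)] -> total=1
Click 2 (5,1) count=0: revealed 12 new [(2,0) (2,1) (2,2) (3,0) (3,1) (3,2) (4,0) (4,1) (4,2) (5,0) (5,1) (5,2)] -> total=13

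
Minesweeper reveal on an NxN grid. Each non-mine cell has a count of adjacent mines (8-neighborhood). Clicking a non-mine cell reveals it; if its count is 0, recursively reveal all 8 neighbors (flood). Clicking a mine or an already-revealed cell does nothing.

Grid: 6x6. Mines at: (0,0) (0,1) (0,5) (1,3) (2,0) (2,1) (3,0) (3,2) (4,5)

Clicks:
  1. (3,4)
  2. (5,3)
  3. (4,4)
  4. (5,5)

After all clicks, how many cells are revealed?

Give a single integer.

Answer: 12

Derivation:
Click 1 (3,4) count=1: revealed 1 new [(3,4)] -> total=1
Click 2 (5,3) count=0: revealed 10 new [(4,0) (4,1) (4,2) (4,3) (4,4) (5,0) (5,1) (5,2) (5,3) (5,4)] -> total=11
Click 3 (4,4) count=1: revealed 0 new [(none)] -> total=11
Click 4 (5,5) count=1: revealed 1 new [(5,5)] -> total=12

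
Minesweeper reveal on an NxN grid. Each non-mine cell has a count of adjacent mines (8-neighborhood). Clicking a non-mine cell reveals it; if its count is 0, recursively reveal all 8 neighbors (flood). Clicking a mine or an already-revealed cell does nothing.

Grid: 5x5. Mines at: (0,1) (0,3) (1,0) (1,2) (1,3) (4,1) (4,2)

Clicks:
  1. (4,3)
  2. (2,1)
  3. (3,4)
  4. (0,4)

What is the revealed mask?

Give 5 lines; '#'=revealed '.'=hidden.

Click 1 (4,3) count=1: revealed 1 new [(4,3)] -> total=1
Click 2 (2,1) count=2: revealed 1 new [(2,1)] -> total=2
Click 3 (3,4) count=0: revealed 5 new [(2,3) (2,4) (3,3) (3,4) (4,4)] -> total=7
Click 4 (0,4) count=2: revealed 1 new [(0,4)] -> total=8

Answer: ....#
.....
.#.##
...##
...##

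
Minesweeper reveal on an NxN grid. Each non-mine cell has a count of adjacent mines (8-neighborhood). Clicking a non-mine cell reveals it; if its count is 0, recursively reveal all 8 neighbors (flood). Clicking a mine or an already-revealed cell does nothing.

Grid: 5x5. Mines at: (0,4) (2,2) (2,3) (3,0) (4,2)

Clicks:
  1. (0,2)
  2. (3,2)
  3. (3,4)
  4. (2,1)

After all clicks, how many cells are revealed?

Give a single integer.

Answer: 12

Derivation:
Click 1 (0,2) count=0: revealed 10 new [(0,0) (0,1) (0,2) (0,3) (1,0) (1,1) (1,2) (1,3) (2,0) (2,1)] -> total=10
Click 2 (3,2) count=3: revealed 1 new [(3,2)] -> total=11
Click 3 (3,4) count=1: revealed 1 new [(3,4)] -> total=12
Click 4 (2,1) count=2: revealed 0 new [(none)] -> total=12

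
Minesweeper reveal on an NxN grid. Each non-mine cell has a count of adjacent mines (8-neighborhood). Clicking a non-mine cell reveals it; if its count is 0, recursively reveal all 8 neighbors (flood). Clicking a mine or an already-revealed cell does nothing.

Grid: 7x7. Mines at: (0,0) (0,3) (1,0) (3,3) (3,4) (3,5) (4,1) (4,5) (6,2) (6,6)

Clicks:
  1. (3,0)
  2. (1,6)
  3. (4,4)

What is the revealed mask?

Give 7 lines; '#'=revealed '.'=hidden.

Answer: ....###
....###
....###
#......
....#..
.......
.......

Derivation:
Click 1 (3,0) count=1: revealed 1 new [(3,0)] -> total=1
Click 2 (1,6) count=0: revealed 9 new [(0,4) (0,5) (0,6) (1,4) (1,5) (1,6) (2,4) (2,5) (2,6)] -> total=10
Click 3 (4,4) count=4: revealed 1 new [(4,4)] -> total=11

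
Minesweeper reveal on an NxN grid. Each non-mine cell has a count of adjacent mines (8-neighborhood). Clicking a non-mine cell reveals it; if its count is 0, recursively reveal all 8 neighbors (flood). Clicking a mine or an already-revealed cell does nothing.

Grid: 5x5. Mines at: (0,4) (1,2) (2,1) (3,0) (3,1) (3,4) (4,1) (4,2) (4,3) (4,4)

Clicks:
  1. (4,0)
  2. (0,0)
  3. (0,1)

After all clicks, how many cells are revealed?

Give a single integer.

Answer: 5

Derivation:
Click 1 (4,0) count=3: revealed 1 new [(4,0)] -> total=1
Click 2 (0,0) count=0: revealed 4 new [(0,0) (0,1) (1,0) (1,1)] -> total=5
Click 3 (0,1) count=1: revealed 0 new [(none)] -> total=5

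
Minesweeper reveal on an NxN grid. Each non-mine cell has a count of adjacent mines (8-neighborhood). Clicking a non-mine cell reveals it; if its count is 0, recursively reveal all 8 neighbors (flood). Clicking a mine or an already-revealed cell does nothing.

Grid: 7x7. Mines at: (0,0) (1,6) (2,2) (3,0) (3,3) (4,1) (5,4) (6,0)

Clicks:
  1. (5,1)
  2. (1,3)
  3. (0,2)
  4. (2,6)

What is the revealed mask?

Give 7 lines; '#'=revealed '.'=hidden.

Answer: .#####.
.#####.
...####
.......
.......
.#.....
.......

Derivation:
Click 1 (5,1) count=2: revealed 1 new [(5,1)] -> total=1
Click 2 (1,3) count=1: revealed 1 new [(1,3)] -> total=2
Click 3 (0,2) count=0: revealed 12 new [(0,1) (0,2) (0,3) (0,4) (0,5) (1,1) (1,2) (1,4) (1,5) (2,3) (2,4) (2,5)] -> total=14
Click 4 (2,6) count=1: revealed 1 new [(2,6)] -> total=15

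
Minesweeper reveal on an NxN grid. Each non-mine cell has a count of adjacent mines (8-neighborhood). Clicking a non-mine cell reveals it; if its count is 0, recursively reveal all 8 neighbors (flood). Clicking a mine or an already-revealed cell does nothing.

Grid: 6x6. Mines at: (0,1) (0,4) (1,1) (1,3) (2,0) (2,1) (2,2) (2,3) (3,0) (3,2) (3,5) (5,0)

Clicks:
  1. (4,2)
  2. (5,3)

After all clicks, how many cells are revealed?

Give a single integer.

Click 1 (4,2) count=1: revealed 1 new [(4,2)] -> total=1
Click 2 (5,3) count=0: revealed 9 new [(4,1) (4,3) (4,4) (4,5) (5,1) (5,2) (5,3) (5,4) (5,5)] -> total=10

Answer: 10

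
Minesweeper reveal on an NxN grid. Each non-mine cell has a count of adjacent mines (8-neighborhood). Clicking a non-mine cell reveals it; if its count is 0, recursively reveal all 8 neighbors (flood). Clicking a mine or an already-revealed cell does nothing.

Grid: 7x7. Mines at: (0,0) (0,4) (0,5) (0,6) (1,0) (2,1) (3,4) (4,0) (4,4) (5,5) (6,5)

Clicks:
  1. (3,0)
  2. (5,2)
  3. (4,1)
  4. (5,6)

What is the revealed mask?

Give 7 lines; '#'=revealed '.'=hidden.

Click 1 (3,0) count=2: revealed 1 new [(3,0)] -> total=1
Click 2 (5,2) count=0: revealed 16 new [(3,1) (3,2) (3,3) (4,1) (4,2) (4,3) (5,0) (5,1) (5,2) (5,3) (5,4) (6,0) (6,1) (6,2) (6,3) (6,4)] -> total=17
Click 3 (4,1) count=1: revealed 0 new [(none)] -> total=17
Click 4 (5,6) count=2: revealed 1 new [(5,6)] -> total=18

Answer: .......
.......
.......
####...
.###...
#####.#
#####..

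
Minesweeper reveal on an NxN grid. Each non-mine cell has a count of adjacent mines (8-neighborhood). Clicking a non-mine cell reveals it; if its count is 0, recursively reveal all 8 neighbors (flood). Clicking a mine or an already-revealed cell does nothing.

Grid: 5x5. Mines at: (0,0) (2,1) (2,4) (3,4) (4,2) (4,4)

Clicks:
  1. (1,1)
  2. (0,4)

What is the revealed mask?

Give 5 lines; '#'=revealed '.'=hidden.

Click 1 (1,1) count=2: revealed 1 new [(1,1)] -> total=1
Click 2 (0,4) count=0: revealed 7 new [(0,1) (0,2) (0,3) (0,4) (1,2) (1,3) (1,4)] -> total=8

Answer: .####
.####
.....
.....
.....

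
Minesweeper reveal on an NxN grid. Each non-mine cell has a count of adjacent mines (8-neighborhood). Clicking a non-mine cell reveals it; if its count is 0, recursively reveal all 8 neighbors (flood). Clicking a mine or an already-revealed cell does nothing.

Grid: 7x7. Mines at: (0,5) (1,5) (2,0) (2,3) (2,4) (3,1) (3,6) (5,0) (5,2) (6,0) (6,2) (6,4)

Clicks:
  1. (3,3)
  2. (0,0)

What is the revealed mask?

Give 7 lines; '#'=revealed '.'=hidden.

Click 1 (3,3) count=2: revealed 1 new [(3,3)] -> total=1
Click 2 (0,0) count=0: revealed 10 new [(0,0) (0,1) (0,2) (0,3) (0,4) (1,0) (1,1) (1,2) (1,3) (1,4)] -> total=11

Answer: #####..
#####..
.......
...#...
.......
.......
.......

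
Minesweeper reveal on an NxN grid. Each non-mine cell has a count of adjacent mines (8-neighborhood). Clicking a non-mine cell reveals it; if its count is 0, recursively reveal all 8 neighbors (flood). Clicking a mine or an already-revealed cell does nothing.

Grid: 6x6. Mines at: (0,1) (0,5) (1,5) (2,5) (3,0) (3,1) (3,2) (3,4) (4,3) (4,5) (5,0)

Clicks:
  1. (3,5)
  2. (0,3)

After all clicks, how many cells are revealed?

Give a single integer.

Answer: 10

Derivation:
Click 1 (3,5) count=3: revealed 1 new [(3,5)] -> total=1
Click 2 (0,3) count=0: revealed 9 new [(0,2) (0,3) (0,4) (1,2) (1,3) (1,4) (2,2) (2,3) (2,4)] -> total=10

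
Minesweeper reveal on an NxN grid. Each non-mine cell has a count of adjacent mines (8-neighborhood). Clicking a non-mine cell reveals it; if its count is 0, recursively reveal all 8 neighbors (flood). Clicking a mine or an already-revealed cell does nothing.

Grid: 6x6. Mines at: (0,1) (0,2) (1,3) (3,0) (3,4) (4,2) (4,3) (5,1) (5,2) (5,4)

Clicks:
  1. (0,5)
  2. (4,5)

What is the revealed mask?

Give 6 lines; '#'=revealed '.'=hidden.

Click 1 (0,5) count=0: revealed 6 new [(0,4) (0,5) (1,4) (1,5) (2,4) (2,5)] -> total=6
Click 2 (4,5) count=2: revealed 1 new [(4,5)] -> total=7

Answer: ....##
....##
....##
......
.....#
......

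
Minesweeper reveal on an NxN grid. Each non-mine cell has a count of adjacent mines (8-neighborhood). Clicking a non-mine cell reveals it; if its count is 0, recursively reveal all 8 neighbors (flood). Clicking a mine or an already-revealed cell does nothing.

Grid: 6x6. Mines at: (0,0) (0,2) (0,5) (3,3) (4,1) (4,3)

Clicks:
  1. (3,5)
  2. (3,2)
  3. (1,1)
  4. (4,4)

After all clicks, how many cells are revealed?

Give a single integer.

Answer: 12

Derivation:
Click 1 (3,5) count=0: revealed 10 new [(1,4) (1,5) (2,4) (2,5) (3,4) (3,5) (4,4) (4,5) (5,4) (5,5)] -> total=10
Click 2 (3,2) count=3: revealed 1 new [(3,2)] -> total=11
Click 3 (1,1) count=2: revealed 1 new [(1,1)] -> total=12
Click 4 (4,4) count=2: revealed 0 new [(none)] -> total=12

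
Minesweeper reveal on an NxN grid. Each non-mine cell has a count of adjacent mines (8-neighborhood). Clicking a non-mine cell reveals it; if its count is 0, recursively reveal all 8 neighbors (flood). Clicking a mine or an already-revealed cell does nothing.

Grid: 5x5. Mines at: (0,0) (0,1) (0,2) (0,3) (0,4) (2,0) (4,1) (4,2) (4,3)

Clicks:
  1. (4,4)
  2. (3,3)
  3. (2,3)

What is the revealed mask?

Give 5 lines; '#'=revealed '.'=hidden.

Answer: .....
.####
.####
.####
....#

Derivation:
Click 1 (4,4) count=1: revealed 1 new [(4,4)] -> total=1
Click 2 (3,3) count=2: revealed 1 new [(3,3)] -> total=2
Click 3 (2,3) count=0: revealed 11 new [(1,1) (1,2) (1,3) (1,4) (2,1) (2,2) (2,3) (2,4) (3,1) (3,2) (3,4)] -> total=13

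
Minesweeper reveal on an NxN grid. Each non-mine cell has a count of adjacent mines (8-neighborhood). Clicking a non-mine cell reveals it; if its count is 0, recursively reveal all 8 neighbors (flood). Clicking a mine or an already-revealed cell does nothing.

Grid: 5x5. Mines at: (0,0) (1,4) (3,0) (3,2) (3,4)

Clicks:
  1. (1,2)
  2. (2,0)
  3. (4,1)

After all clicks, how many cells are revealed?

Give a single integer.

Click 1 (1,2) count=0: revealed 9 new [(0,1) (0,2) (0,3) (1,1) (1,2) (1,3) (2,1) (2,2) (2,3)] -> total=9
Click 2 (2,0) count=1: revealed 1 new [(2,0)] -> total=10
Click 3 (4,1) count=2: revealed 1 new [(4,1)] -> total=11

Answer: 11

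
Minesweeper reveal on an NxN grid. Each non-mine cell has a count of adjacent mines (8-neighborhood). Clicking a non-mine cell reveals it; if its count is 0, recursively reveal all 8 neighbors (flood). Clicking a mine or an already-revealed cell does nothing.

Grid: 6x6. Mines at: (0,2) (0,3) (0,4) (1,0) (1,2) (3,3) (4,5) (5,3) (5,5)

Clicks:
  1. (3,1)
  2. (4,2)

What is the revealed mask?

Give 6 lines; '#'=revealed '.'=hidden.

Answer: ......
......
###...
###...
###...
###...

Derivation:
Click 1 (3,1) count=0: revealed 12 new [(2,0) (2,1) (2,2) (3,0) (3,1) (3,2) (4,0) (4,1) (4,2) (5,0) (5,1) (5,2)] -> total=12
Click 2 (4,2) count=2: revealed 0 new [(none)] -> total=12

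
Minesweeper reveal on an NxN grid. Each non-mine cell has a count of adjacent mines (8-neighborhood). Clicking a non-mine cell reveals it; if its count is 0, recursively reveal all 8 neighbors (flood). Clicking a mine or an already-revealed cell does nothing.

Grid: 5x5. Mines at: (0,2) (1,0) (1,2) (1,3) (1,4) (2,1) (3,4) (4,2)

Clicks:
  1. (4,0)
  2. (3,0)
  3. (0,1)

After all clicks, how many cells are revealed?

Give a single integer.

Click 1 (4,0) count=0: revealed 4 new [(3,0) (3,1) (4,0) (4,1)] -> total=4
Click 2 (3,0) count=1: revealed 0 new [(none)] -> total=4
Click 3 (0,1) count=3: revealed 1 new [(0,1)] -> total=5

Answer: 5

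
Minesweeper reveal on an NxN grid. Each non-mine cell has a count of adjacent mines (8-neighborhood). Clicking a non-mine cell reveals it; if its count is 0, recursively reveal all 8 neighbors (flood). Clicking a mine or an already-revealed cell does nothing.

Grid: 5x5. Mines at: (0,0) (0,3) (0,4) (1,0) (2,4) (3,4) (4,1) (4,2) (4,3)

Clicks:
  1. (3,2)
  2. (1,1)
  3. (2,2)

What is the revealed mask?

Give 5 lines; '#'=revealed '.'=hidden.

Click 1 (3,2) count=3: revealed 1 new [(3,2)] -> total=1
Click 2 (1,1) count=2: revealed 1 new [(1,1)] -> total=2
Click 3 (2,2) count=0: revealed 7 new [(1,2) (1,3) (2,1) (2,2) (2,3) (3,1) (3,3)] -> total=9

Answer: .....
.###.
.###.
.###.
.....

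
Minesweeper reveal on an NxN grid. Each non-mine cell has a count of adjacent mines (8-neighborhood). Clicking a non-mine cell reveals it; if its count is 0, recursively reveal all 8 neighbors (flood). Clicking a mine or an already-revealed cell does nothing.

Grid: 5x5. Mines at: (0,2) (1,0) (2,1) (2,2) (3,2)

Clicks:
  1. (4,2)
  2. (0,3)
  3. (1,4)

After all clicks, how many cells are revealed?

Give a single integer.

Answer: 11

Derivation:
Click 1 (4,2) count=1: revealed 1 new [(4,2)] -> total=1
Click 2 (0,3) count=1: revealed 1 new [(0,3)] -> total=2
Click 3 (1,4) count=0: revealed 9 new [(0,4) (1,3) (1,4) (2,3) (2,4) (3,3) (3,4) (4,3) (4,4)] -> total=11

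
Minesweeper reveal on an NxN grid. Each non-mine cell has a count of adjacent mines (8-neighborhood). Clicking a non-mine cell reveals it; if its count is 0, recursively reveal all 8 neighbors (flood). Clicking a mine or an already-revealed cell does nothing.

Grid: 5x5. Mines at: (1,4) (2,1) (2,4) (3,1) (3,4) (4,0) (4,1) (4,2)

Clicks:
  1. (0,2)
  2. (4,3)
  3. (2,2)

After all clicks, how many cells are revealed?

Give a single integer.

Answer: 10

Derivation:
Click 1 (0,2) count=0: revealed 8 new [(0,0) (0,1) (0,2) (0,3) (1,0) (1,1) (1,2) (1,3)] -> total=8
Click 2 (4,3) count=2: revealed 1 new [(4,3)] -> total=9
Click 3 (2,2) count=2: revealed 1 new [(2,2)] -> total=10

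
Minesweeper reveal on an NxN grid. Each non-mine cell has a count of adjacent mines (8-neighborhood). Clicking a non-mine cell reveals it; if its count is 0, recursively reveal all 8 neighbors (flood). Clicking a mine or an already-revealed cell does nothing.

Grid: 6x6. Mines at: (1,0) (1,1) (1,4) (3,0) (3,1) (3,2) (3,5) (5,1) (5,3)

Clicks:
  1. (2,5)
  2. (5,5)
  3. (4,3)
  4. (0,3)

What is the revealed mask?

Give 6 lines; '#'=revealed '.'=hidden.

Answer: ...#..
......
.....#
......
...###
....##

Derivation:
Click 1 (2,5) count=2: revealed 1 new [(2,5)] -> total=1
Click 2 (5,5) count=0: revealed 4 new [(4,4) (4,5) (5,4) (5,5)] -> total=5
Click 3 (4,3) count=2: revealed 1 new [(4,3)] -> total=6
Click 4 (0,3) count=1: revealed 1 new [(0,3)] -> total=7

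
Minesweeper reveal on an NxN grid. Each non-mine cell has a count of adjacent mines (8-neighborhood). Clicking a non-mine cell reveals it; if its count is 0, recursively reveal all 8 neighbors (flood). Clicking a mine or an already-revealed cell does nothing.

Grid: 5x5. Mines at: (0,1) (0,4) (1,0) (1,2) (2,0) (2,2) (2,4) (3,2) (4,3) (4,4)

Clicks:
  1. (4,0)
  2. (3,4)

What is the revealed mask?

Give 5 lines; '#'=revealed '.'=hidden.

Answer: .....
.....
.....
##..#
##...

Derivation:
Click 1 (4,0) count=0: revealed 4 new [(3,0) (3,1) (4,0) (4,1)] -> total=4
Click 2 (3,4) count=3: revealed 1 new [(3,4)] -> total=5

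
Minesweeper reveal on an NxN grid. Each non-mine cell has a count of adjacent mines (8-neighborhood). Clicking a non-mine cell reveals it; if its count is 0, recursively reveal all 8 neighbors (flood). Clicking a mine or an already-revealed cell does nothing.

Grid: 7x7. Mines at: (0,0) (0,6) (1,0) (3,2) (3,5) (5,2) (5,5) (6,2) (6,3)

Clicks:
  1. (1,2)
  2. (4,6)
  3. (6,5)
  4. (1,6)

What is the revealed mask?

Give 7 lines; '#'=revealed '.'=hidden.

Answer: .#####.
.######
.#####.
.......
......#
.......
.....#.

Derivation:
Click 1 (1,2) count=0: revealed 15 new [(0,1) (0,2) (0,3) (0,4) (0,5) (1,1) (1,2) (1,3) (1,4) (1,5) (2,1) (2,2) (2,3) (2,4) (2,5)] -> total=15
Click 2 (4,6) count=2: revealed 1 new [(4,6)] -> total=16
Click 3 (6,5) count=1: revealed 1 new [(6,5)] -> total=17
Click 4 (1,6) count=1: revealed 1 new [(1,6)] -> total=18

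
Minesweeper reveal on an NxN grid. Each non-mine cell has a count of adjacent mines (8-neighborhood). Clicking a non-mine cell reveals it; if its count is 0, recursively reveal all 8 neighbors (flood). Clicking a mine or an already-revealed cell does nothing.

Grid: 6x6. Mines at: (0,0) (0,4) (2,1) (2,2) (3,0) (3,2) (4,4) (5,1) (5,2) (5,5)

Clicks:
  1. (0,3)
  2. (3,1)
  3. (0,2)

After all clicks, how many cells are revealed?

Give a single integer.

Click 1 (0,3) count=1: revealed 1 new [(0,3)] -> total=1
Click 2 (3,1) count=4: revealed 1 new [(3,1)] -> total=2
Click 3 (0,2) count=0: revealed 5 new [(0,1) (0,2) (1,1) (1,2) (1,3)] -> total=7

Answer: 7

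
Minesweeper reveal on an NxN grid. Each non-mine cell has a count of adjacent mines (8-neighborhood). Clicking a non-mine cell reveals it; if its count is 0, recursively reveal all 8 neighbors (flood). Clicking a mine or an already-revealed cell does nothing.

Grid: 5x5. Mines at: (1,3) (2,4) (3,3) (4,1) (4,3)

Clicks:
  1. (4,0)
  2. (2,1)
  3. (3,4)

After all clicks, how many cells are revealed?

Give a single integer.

Click 1 (4,0) count=1: revealed 1 new [(4,0)] -> total=1
Click 2 (2,1) count=0: revealed 12 new [(0,0) (0,1) (0,2) (1,0) (1,1) (1,2) (2,0) (2,1) (2,2) (3,0) (3,1) (3,2)] -> total=13
Click 3 (3,4) count=3: revealed 1 new [(3,4)] -> total=14

Answer: 14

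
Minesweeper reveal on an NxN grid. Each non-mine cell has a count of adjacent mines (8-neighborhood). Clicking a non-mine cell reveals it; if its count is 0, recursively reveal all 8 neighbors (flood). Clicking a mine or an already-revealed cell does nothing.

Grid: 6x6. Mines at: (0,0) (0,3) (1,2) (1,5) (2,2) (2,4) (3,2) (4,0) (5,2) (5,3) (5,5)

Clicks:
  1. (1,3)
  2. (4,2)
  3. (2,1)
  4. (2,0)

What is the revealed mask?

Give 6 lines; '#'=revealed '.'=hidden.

Answer: ......
##.#..
##....
##....
..#...
......

Derivation:
Click 1 (1,3) count=4: revealed 1 new [(1,3)] -> total=1
Click 2 (4,2) count=3: revealed 1 new [(4,2)] -> total=2
Click 3 (2,1) count=3: revealed 1 new [(2,1)] -> total=3
Click 4 (2,0) count=0: revealed 5 new [(1,0) (1,1) (2,0) (3,0) (3,1)] -> total=8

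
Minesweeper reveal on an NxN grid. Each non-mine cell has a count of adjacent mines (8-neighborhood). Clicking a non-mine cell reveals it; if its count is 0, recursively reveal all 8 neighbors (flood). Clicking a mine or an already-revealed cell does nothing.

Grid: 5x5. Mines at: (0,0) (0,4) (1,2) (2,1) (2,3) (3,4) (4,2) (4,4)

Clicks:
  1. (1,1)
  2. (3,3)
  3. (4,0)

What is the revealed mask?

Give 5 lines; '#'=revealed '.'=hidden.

Click 1 (1,1) count=3: revealed 1 new [(1,1)] -> total=1
Click 2 (3,3) count=4: revealed 1 new [(3,3)] -> total=2
Click 3 (4,0) count=0: revealed 4 new [(3,0) (3,1) (4,0) (4,1)] -> total=6

Answer: .....
.#...
.....
##.#.
##...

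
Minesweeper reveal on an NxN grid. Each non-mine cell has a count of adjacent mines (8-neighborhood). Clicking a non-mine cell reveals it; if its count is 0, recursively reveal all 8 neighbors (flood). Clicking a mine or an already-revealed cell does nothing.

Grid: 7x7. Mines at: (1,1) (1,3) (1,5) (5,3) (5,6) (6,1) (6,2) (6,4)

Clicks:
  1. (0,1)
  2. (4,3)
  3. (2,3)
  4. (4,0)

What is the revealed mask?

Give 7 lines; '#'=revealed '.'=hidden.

Answer: .#.....
.......
#######
#######
#######
###....
.......

Derivation:
Click 1 (0,1) count=1: revealed 1 new [(0,1)] -> total=1
Click 2 (4,3) count=1: revealed 1 new [(4,3)] -> total=2
Click 3 (2,3) count=1: revealed 1 new [(2,3)] -> total=3
Click 4 (4,0) count=0: revealed 22 new [(2,0) (2,1) (2,2) (2,4) (2,5) (2,6) (3,0) (3,1) (3,2) (3,3) (3,4) (3,5) (3,6) (4,0) (4,1) (4,2) (4,4) (4,5) (4,6) (5,0) (5,1) (5,2)] -> total=25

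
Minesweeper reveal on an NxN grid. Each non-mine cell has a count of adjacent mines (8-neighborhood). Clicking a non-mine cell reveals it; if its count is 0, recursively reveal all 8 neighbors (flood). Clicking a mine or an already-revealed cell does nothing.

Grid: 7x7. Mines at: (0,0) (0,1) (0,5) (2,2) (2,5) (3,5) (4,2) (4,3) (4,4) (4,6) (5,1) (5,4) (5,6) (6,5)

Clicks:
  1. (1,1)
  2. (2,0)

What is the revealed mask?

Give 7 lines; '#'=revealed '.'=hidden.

Click 1 (1,1) count=3: revealed 1 new [(1,1)] -> total=1
Click 2 (2,0) count=0: revealed 7 new [(1,0) (2,0) (2,1) (3,0) (3,1) (4,0) (4,1)] -> total=8

Answer: .......
##.....
##.....
##.....
##.....
.......
.......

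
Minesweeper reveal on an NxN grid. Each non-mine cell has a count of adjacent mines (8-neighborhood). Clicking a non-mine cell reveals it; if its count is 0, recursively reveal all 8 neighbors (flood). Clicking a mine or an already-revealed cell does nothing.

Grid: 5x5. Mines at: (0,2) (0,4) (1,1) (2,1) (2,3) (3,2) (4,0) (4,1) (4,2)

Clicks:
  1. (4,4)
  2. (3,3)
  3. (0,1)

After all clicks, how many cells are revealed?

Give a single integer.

Click 1 (4,4) count=0: revealed 4 new [(3,3) (3,4) (4,3) (4,4)] -> total=4
Click 2 (3,3) count=3: revealed 0 new [(none)] -> total=4
Click 3 (0,1) count=2: revealed 1 new [(0,1)] -> total=5

Answer: 5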